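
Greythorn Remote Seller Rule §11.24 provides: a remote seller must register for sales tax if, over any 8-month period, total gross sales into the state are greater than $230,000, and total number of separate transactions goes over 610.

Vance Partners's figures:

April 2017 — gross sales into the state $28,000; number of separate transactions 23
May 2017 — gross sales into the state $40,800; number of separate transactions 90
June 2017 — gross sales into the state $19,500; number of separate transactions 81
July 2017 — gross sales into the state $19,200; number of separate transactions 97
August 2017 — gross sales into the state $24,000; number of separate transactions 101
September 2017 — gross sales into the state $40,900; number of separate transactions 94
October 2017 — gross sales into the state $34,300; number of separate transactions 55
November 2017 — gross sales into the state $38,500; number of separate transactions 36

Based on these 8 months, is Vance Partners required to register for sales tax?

No

Total gross sales into the state: $28,000 + $40,800 + $19,500 + $19,200 + $24,000 + $40,900 + $34,300 + $38,500 = $245,200 (> $230,000).
Total number of separate transactions: 23 + 90 + 81 + 97 + 101 + 94 + 55 + 36 = 577 (≤ 610).
The test is 'and': the rule requires both, and at least one is not exceeded.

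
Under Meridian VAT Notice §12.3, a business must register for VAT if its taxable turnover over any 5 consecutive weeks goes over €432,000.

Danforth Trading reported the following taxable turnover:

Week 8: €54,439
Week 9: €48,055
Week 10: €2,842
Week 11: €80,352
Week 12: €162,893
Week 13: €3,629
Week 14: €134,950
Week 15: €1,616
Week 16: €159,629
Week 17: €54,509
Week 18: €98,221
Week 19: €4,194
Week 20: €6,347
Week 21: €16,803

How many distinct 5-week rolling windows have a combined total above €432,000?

Week 8–Week 12: €54,439 + €48,055 + €2,842 + €80,352 + €162,893 = €348,581 (under)
Week 9–Week 13: €48,055 + €2,842 + €80,352 + €162,893 + €3,629 = €297,771 (under)
Week 10–Week 14: €2,842 + €80,352 + €162,893 + €3,629 + €134,950 = €384,666 (under)
Week 11–Week 15: €80,352 + €162,893 + €3,629 + €134,950 + €1,616 = €383,440 (under)
Week 12–Week 16: €162,893 + €3,629 + €134,950 + €1,616 + €159,629 = €462,717 (over)
Week 13–Week 17: €3,629 + €134,950 + €1,616 + €159,629 + €54,509 = €354,333 (under)
Week 14–Week 18: €134,950 + €1,616 + €159,629 + €54,509 + €98,221 = €448,925 (over)
Week 15–Week 19: €1,616 + €159,629 + €54,509 + €98,221 + €4,194 = €318,169 (under)
Week 16–Week 20: €159,629 + €54,509 + €98,221 + €4,194 + €6,347 = €322,900 (under)
Week 17–Week 21: €54,509 + €98,221 + €4,194 + €6,347 + €16,803 = €180,074 (under)
2 windows exceed the threshold.

2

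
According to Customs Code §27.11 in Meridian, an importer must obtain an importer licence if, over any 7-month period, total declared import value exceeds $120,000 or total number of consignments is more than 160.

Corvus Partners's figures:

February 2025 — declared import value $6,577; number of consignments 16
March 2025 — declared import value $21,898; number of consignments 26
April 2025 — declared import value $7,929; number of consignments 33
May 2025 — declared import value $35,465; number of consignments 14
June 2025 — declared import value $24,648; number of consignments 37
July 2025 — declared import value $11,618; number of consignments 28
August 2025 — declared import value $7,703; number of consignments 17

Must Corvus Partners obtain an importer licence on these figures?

Yes

Total declared import value: $6,577 + $21,898 + $7,929 + $35,465 + $24,648 + $11,618 + $7,703 = $115,838 (≤ $120,000).
Total number of consignments: 16 + 26 + 33 + 14 + 37 + 28 + 17 = 171 (> 160).
The test is 'or': at least one threshold is exceeded.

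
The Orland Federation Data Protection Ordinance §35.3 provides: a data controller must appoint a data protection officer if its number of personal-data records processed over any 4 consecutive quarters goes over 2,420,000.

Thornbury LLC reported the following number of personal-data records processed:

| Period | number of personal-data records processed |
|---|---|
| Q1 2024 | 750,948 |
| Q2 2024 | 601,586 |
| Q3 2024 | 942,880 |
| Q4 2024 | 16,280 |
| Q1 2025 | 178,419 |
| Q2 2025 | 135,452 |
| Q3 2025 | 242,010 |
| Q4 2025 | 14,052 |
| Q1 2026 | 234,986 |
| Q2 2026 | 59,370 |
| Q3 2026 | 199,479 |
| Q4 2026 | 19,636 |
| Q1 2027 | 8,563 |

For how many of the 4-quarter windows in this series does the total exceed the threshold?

Q1 2024–Q4 2024: 750,948 + 601,586 + 942,880 + 16,280 = 2,311,694 (under)
Q2 2024–Q1 2025: 601,586 + 942,880 + 16,280 + 178,419 = 1,739,165 (under)
Q3 2024–Q2 2025: 942,880 + 16,280 + 178,419 + 135,452 = 1,273,031 (under)
Q4 2024–Q3 2025: 16,280 + 178,419 + 135,452 + 242,010 = 572,161 (under)
Q1 2025–Q4 2025: 178,419 + 135,452 + 242,010 + 14,052 = 569,933 (under)
Q2 2025–Q1 2026: 135,452 + 242,010 + 14,052 + 234,986 = 626,500 (under)
Q3 2025–Q2 2026: 242,010 + 14,052 + 234,986 + 59,370 = 550,418 (under)
Q4 2025–Q3 2026: 14,052 + 234,986 + 59,370 + 199,479 = 507,887 (under)
Q1 2026–Q4 2026: 234,986 + 59,370 + 199,479 + 19,636 = 513,471 (under)
Q2 2026–Q1 2027: 59,370 + 199,479 + 19,636 + 8,563 = 287,048 (under)
0 windows exceed the threshold.

0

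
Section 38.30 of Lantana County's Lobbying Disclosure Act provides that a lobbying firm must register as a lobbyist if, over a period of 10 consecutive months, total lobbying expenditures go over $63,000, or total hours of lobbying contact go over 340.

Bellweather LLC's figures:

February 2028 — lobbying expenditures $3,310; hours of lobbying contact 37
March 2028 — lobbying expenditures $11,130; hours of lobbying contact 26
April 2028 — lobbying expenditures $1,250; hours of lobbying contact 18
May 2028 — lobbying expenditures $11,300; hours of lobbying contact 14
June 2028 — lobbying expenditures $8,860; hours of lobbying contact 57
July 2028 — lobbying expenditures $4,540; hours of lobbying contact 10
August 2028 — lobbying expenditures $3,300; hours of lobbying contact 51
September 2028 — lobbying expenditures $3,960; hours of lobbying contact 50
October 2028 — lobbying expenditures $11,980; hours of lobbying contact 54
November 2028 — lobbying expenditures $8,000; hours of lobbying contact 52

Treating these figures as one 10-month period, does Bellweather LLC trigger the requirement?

Total lobbying expenditures: $3,310 + $11,130 + $1,250 + $11,300 + $8,860 + $4,540 + $3,300 + $3,960 + $11,980 + $8,000 = $67,630 (> $63,000).
Total hours of lobbying contact: 37 + 26 + 18 + 14 + 57 + 10 + 51 + 50 + 54 + 52 = 369 (> 340).
The test is 'or': at least one threshold is exceeded.

Yes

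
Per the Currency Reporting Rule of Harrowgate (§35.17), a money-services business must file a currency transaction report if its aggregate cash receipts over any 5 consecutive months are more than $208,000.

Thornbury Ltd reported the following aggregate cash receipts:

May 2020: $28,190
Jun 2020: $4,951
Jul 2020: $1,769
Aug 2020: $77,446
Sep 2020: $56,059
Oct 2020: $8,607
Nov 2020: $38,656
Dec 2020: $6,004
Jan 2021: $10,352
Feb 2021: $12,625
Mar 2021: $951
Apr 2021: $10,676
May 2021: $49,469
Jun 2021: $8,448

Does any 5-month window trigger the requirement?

May 2020–Sep 2020: $28,190 + $4,951 + $1,769 + $77,446 + $56,059 = $168,415 (under)
Jun 2020–Oct 2020: $4,951 + $1,769 + $77,446 + $56,059 + $8,607 = $148,832 (under)
Jul 2020–Nov 2020: $1,769 + $77,446 + $56,059 + $8,607 + $38,656 = $182,537 (under)
Aug 2020–Dec 2020: $77,446 + $56,059 + $8,607 + $38,656 + $6,004 = $186,772 (under)
Sep 2020–Jan 2021: $56,059 + $8,607 + $38,656 + $6,004 + $10,352 = $119,678 (under)
Oct 2020–Feb 2021: $8,607 + $38,656 + $6,004 + $10,352 + $12,625 = $76,244 (under)
Nov 2020–Mar 2021: $38,656 + $6,004 + $10,352 + $12,625 + $951 = $68,588 (under)
Dec 2020–Apr 2021: $6,004 + $10,352 + $12,625 + $951 + $10,676 = $40,608 (under)
Jan 2021–May 2021: $10,352 + $12,625 + $951 + $10,676 + $49,469 = $84,073 (under)
Feb 2021–Jun 2021: $12,625 + $951 + $10,676 + $49,469 + $8,448 = $82,169 (under)
No window exceeds $208,000.

No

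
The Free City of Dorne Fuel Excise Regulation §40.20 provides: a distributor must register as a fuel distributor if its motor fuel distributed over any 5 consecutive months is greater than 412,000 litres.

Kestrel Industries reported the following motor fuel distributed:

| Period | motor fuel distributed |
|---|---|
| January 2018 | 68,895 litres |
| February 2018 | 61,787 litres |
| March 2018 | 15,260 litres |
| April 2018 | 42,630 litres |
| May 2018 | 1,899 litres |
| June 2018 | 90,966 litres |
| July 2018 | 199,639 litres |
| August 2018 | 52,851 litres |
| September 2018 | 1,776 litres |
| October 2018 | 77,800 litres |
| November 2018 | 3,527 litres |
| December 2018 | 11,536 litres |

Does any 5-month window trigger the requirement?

Yes

January 2018–May 2018: 68,895 litres + 61,787 litres + 15,260 litres + 42,630 litres + 1,899 litres = 190,471 litres (under)
February 2018–June 2018: 61,787 litres + 15,260 litres + 42,630 litres + 1,899 litres + 90,966 litres = 212,542 litres (under)
March 2018–July 2018: 15,260 litres + 42,630 litres + 1,899 litres + 90,966 litres + 199,639 litres = 350,394 litres (under)
April 2018–August 2018: 42,630 litres + 1,899 litres + 90,966 litres + 199,639 litres + 52,851 litres = 387,985 litres (under)
May 2018–September 2018: 1,899 litres + 90,966 litres + 199,639 litres + 52,851 litres + 1,776 litres = 347,131 litres (under)
June 2018–October 2018: 90,966 litres + 199,639 litres + 52,851 litres + 1,776 litres + 77,800 litres = 423,032 litres (over)
July 2018–November 2018: 199,639 litres + 52,851 litres + 1,776 litres + 77,800 litres + 3,527 litres = 335,593 litres (under)
August 2018–December 2018: 52,851 litres + 1,776 litres + 77,800 litres + 3,527 litres + 11,536 litres = 147,490 litres (under)
At least one window exceeds 412,000 litres.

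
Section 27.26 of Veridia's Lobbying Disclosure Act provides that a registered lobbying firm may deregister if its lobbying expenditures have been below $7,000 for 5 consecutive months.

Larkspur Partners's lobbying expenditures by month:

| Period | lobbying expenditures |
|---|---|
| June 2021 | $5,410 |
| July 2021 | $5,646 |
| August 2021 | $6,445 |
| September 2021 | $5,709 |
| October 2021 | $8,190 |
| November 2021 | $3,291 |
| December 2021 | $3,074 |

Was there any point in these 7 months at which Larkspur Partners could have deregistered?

Months below $7,000: June 2021, July 2021, August 2021, September 2021, November 2021, December 2021.
Longest run of consecutive months below the threshold: 4.
4 < 5, so Larkspur Partners never became eligible.

No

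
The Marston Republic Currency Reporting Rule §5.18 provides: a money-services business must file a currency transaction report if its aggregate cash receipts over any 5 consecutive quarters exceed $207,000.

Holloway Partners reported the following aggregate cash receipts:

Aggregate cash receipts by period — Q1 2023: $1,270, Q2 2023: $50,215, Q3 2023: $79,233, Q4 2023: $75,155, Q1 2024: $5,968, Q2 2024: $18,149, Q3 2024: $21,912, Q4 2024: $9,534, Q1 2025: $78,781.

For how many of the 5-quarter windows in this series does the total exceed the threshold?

2

Q1 2023–Q1 2024: $1,270 + $50,215 + $79,233 + $75,155 + $5,968 = $211,841 (over)
Q2 2023–Q2 2024: $50,215 + $79,233 + $75,155 + $5,968 + $18,149 = $228,720 (over)
Q3 2023–Q3 2024: $79,233 + $75,155 + $5,968 + $18,149 + $21,912 = $200,417 (under)
Q4 2023–Q4 2024: $75,155 + $5,968 + $18,149 + $21,912 + $9,534 = $130,718 (under)
Q1 2024–Q1 2025: $5,968 + $18,149 + $21,912 + $9,534 + $78,781 = $134,344 (under)
2 windows exceed the threshold.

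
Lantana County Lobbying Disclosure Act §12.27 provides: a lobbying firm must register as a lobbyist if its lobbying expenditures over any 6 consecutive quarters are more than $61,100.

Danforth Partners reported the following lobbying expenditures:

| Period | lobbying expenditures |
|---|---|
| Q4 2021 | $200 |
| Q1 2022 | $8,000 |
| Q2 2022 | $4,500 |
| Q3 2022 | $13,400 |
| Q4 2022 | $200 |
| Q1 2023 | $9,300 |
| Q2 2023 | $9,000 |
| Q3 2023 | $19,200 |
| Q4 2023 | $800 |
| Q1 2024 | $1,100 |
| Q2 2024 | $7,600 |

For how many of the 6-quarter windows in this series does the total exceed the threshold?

0

Q4 2021–Q1 2023: $200 + $8,000 + $4,500 + $13,400 + $200 + $9,300 = $35,600 (under)
Q1 2022–Q2 2023: $8,000 + $4,500 + $13,400 + $200 + $9,300 + $9,000 = $44,400 (under)
Q2 2022–Q3 2023: $4,500 + $13,400 + $200 + $9,300 + $9,000 + $19,200 = $55,600 (under)
Q3 2022–Q4 2023: $13,400 + $200 + $9,300 + $9,000 + $19,200 + $800 = $51,900 (under)
Q4 2022–Q1 2024: $200 + $9,300 + $9,000 + $19,200 + $800 + $1,100 = $39,600 (under)
Q1 2023–Q2 2024: $9,300 + $9,000 + $19,200 + $800 + $1,100 + $7,600 = $47,000 (under)
0 windows exceed the threshold.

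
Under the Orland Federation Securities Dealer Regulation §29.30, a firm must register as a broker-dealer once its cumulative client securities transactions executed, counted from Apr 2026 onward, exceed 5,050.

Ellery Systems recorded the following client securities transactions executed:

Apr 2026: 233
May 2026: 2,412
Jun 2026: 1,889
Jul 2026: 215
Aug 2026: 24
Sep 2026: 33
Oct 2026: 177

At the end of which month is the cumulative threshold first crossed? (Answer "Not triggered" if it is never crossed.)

Not triggered

Through Apr 2026: 233
Through May 2026: 2,645
Through Jun 2026: 4,534
Through Jul 2026: 4,749
Through Aug 2026: 4,773
Through Sep 2026: 4,806
Through Oct 2026: 4,983
Final cumulative total 4,983 ≤ 5,050; the threshold is never exceeded.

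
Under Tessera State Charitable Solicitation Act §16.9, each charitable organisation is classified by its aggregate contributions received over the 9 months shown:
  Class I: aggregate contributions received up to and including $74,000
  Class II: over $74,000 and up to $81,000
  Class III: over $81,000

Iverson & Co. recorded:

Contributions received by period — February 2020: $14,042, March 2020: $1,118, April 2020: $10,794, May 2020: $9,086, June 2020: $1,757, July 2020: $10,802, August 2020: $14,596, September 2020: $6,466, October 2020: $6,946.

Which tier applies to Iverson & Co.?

Aggregate contributions received: $14,042 + $1,118 + $10,794 + $9,086 + $1,757 + $10,802 + $14,596 + $6,466 + $6,946 = $75,607.
$74,000 < $75,607 ≤ $81,000, so Class II applies.

Class II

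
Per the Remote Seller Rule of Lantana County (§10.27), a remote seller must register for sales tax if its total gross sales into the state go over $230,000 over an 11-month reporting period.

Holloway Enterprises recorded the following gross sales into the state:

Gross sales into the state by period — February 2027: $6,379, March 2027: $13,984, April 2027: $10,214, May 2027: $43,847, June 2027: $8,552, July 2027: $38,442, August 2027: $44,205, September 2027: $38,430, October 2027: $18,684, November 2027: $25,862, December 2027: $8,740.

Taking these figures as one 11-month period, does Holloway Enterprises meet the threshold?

Total gross sales into the state: $6,379 + $13,984 + $10,214 + $43,847 + $8,552 + $38,442 + $44,205 + $38,430 + $18,684 + $25,862 + $8,740 = $257,339.
$257,339 > $230,000, so the threshold is exceeded.

Yes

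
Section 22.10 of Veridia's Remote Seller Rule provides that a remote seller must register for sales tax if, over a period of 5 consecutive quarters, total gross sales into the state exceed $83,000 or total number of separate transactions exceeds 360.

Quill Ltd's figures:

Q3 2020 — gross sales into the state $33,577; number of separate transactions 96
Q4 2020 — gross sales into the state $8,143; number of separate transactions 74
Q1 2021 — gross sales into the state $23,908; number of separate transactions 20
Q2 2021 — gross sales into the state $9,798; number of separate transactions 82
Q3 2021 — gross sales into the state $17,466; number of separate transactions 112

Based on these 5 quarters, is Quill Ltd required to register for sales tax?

Yes

Total gross sales into the state: $33,577 + $8,143 + $23,908 + $9,798 + $17,466 = $92,892 (> $83,000).
Total number of separate transactions: 96 + 74 + 20 + 82 + 112 = 384 (> 360).
The test is 'or': at least one threshold is exceeded.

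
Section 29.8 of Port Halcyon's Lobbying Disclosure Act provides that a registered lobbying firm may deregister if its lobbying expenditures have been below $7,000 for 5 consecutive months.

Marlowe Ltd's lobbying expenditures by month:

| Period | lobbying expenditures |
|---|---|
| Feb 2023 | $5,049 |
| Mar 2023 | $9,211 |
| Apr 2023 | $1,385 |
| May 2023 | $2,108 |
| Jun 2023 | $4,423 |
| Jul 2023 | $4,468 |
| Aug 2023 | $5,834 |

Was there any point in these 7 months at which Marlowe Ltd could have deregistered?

Yes

Months below $7,000: Feb 2023, Apr 2023, May 2023, Jun 2023, Jul 2023, Aug 2023.
Longest run of consecutive months below the threshold: 5.
5 ≥ 5, so Marlowe Ltd became eligible.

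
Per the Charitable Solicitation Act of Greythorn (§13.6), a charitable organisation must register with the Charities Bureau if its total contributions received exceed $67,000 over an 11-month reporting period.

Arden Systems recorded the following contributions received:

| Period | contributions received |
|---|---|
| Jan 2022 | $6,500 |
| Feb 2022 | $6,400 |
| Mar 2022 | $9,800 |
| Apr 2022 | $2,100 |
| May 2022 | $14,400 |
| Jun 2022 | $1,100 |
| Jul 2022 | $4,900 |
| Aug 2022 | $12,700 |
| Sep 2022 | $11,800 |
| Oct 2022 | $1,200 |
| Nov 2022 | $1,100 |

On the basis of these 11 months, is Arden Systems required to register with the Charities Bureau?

Yes

Total contributions received: $6,500 + $6,400 + $9,800 + $2,100 + $14,400 + $1,100 + $4,900 + $12,700 + $11,800 + $1,200 + $1,100 = $72,000.
$72,000 > $67,000, so the threshold is exceeded.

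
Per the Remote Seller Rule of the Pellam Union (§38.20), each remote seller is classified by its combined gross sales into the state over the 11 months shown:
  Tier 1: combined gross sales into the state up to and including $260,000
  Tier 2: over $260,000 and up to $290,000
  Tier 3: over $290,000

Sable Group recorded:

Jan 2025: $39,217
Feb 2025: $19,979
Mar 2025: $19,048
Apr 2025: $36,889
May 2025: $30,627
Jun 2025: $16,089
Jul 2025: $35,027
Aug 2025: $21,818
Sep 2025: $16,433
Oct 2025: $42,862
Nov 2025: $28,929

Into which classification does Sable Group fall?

Tier 3

Combined gross sales into the state: $39,217 + $19,979 + $19,048 + $36,889 + $30,627 + $16,089 + $35,027 + $21,818 + $16,433 + $42,862 + $28,929 = $306,918.
$306,918 > $290,000, so Tier 3 applies.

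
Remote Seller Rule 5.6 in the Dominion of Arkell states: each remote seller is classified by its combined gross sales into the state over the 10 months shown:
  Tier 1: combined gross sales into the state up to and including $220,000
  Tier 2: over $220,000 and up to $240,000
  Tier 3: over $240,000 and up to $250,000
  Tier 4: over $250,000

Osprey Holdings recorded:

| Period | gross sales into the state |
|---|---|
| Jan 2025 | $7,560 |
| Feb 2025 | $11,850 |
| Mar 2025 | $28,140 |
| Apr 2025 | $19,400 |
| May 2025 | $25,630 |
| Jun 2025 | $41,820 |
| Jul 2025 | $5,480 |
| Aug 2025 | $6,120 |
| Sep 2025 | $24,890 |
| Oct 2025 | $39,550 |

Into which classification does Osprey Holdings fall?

Combined gross sales into the state: $7,560 + $11,850 + $28,140 + $19,400 + $25,630 + $41,820 + $5,480 + $6,120 + $24,890 + $39,550 = $210,440.
$210,440 ≤ $220,000, so Tier 1 applies.

Tier 1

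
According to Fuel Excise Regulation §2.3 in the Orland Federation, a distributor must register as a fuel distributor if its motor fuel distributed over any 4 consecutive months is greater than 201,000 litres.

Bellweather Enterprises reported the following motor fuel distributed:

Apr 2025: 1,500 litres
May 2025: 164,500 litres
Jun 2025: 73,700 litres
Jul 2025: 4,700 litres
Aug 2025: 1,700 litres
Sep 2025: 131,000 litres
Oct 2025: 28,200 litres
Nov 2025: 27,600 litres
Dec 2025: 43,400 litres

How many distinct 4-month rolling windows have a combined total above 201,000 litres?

4

Apr 2025–Jul 2025: 1,500 litres + 164,500 litres + 73,700 litres + 4,700 litres = 244,400 litres (over)
May 2025–Aug 2025: 164,500 litres + 73,700 litres + 4,700 litres + 1,700 litres = 244,600 litres (over)
Jun 2025–Sep 2025: 73,700 litres + 4,700 litres + 1,700 litres + 131,000 litres = 211,100 litres (over)
Jul 2025–Oct 2025: 4,700 litres + 1,700 litres + 131,000 litres + 28,200 litres = 165,600 litres (under)
Aug 2025–Nov 2025: 1,700 litres + 131,000 litres + 28,200 litres + 27,600 litres = 188,500 litres (under)
Sep 2025–Dec 2025: 131,000 litres + 28,200 litres + 27,600 litres + 43,400 litres = 230,200 litres (over)
4 windows exceed the threshold.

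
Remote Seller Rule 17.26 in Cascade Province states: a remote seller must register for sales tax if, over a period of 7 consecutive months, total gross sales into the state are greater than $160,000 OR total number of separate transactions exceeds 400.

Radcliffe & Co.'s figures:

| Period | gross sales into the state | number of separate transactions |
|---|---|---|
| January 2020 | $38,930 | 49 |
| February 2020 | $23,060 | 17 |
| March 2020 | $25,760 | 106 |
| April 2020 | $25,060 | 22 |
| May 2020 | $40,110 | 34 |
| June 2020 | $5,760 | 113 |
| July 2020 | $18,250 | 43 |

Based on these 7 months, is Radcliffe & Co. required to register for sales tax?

Total gross sales into the state: $38,930 + $23,060 + $25,760 + $25,060 + $40,110 + $5,760 + $18,250 = $176,930 (> $160,000).
Total number of separate transactions: 49 + 17 + 106 + 22 + 34 + 113 + 43 = 384 (≤ 400).
The test is 'or': at least one threshold is exceeded.

Yes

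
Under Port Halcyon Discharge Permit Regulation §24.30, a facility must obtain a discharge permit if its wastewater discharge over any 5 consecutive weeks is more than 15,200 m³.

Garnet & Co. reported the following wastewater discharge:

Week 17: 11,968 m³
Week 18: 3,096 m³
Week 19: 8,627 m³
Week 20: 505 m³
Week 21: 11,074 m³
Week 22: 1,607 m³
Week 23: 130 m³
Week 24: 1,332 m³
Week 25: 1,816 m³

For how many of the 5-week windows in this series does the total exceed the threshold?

4

Week 17–Week 21: 11,968 m³ + 3,096 m³ + 8,627 m³ + 505 m³ + 11,074 m³ = 35,270 m³ (over)
Week 18–Week 22: 3,096 m³ + 8,627 m³ + 505 m³ + 11,074 m³ + 1,607 m³ = 24,909 m³ (over)
Week 19–Week 23: 8,627 m³ + 505 m³ + 11,074 m³ + 1,607 m³ + 130 m³ = 21,943 m³ (over)
Week 20–Week 24: 505 m³ + 11,074 m³ + 1,607 m³ + 130 m³ + 1,332 m³ = 14,648 m³ (under)
Week 21–Week 25: 11,074 m³ + 1,607 m³ + 130 m³ + 1,332 m³ + 1,816 m³ = 15,959 m³ (over)
4 windows exceed the threshold.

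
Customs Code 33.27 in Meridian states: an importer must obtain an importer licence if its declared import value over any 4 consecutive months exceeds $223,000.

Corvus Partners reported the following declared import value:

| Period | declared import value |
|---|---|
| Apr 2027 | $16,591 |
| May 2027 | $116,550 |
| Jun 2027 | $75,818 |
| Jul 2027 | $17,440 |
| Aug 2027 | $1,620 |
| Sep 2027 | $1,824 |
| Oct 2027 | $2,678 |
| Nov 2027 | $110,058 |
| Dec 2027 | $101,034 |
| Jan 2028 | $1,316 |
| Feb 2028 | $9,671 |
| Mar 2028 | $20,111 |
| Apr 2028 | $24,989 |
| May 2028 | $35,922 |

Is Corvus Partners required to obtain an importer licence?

Apr 2027–Jul 2027: $16,591 + $116,550 + $75,818 + $17,440 = $226,399 (over)
May 2027–Aug 2027: $116,550 + $75,818 + $17,440 + $1,620 = $211,428 (under)
Jun 2027–Sep 2027: $75,818 + $17,440 + $1,620 + $1,824 = $96,702 (under)
Jul 2027–Oct 2027: $17,440 + $1,620 + $1,824 + $2,678 = $23,562 (under)
Aug 2027–Nov 2027: $1,620 + $1,824 + $2,678 + $110,058 = $116,180 (under)
Sep 2027–Dec 2027: $1,824 + $2,678 + $110,058 + $101,034 = $215,594 (under)
Oct 2027–Jan 2028: $2,678 + $110,058 + $101,034 + $1,316 = $215,086 (under)
Nov 2027–Feb 2028: $110,058 + $101,034 + $1,316 + $9,671 = $222,079 (under)
Dec 2027–Mar 2028: $101,034 + $1,316 + $9,671 + $20,111 = $132,132 (under)
Jan 2028–Apr 2028: $1,316 + $9,671 + $20,111 + $24,989 = $56,087 (under)
Feb 2028–May 2028: $9,671 + $20,111 + $24,989 + $35,922 = $90,693 (under)
At least one window exceeds $223,000.

Yes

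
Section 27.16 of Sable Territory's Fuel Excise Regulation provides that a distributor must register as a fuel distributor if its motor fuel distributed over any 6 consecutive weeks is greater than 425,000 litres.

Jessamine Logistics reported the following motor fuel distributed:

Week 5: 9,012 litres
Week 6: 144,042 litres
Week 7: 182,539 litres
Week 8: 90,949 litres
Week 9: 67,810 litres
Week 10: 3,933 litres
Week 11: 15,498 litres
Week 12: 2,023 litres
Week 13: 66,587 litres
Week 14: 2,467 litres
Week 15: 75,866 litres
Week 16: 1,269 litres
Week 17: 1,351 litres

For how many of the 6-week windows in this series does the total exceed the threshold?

2

Week 5–Week 10: 9,012 litres + 144,042 litres + 182,539 litres + 90,949 litres + 67,810 litres + 3,933 litres = 498,285 litres (over)
Week 6–Week 11: 144,042 litres + 182,539 litres + 90,949 litres + 67,810 litres + 3,933 litres + 15,498 litres = 504,771 litres (over)
Week 7–Week 12: 182,539 litres + 90,949 litres + 67,810 litres + 3,933 litres + 15,498 litres + 2,023 litres = 362,752 litres (under)
Week 8–Week 13: 90,949 litres + 67,810 litres + 3,933 litres + 15,498 litres + 2,023 litres + 66,587 litres = 246,800 litres (under)
Week 9–Week 14: 67,810 litres + 3,933 litres + 15,498 litres + 2,023 litres + 66,587 litres + 2,467 litres = 158,318 litres (under)
Week 10–Week 15: 3,933 litres + 15,498 litres + 2,023 litres + 66,587 litres + 2,467 litres + 75,866 litres = 166,374 litres (under)
Week 11–Week 16: 15,498 litres + 2,023 litres + 66,587 litres + 2,467 litres + 75,866 litres + 1,269 litres = 163,710 litres (under)
Week 12–Week 17: 2,023 litres + 66,587 litres + 2,467 litres + 75,866 litres + 1,269 litres + 1,351 litres = 149,563 litres (under)
2 windows exceed the threshold.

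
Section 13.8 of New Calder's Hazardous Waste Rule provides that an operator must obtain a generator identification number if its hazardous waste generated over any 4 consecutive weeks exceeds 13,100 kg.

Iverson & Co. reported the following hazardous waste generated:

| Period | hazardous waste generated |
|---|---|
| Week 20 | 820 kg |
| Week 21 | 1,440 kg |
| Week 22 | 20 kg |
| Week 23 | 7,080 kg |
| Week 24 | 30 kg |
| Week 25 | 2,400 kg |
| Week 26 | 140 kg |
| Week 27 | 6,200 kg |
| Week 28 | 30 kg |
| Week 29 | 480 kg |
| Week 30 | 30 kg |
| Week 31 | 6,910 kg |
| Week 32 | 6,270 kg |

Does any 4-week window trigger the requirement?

Week 20–Week 23: 820 kg + 1,440 kg + 20 kg + 7,080 kg = 9,360 kg (under)
Week 21–Week 24: 1,440 kg + 20 kg + 7,080 kg + 30 kg = 8,570 kg (under)
Week 22–Week 25: 20 kg + 7,080 kg + 30 kg + 2,400 kg = 9,530 kg (under)
Week 23–Week 26: 7,080 kg + 30 kg + 2,400 kg + 140 kg = 9,650 kg (under)
Week 24–Week 27: 30 kg + 2,400 kg + 140 kg + 6,200 kg = 8,770 kg (under)
Week 25–Week 28: 2,400 kg + 140 kg + 6,200 kg + 30 kg = 8,770 kg (under)
Week 26–Week 29: 140 kg + 6,200 kg + 30 kg + 480 kg = 6,850 kg (under)
Week 27–Week 30: 6,200 kg + 30 kg + 480 kg + 30 kg = 6,740 kg (under)
Week 28–Week 31: 30 kg + 480 kg + 30 kg + 6,910 kg = 7,450 kg (under)
Week 29–Week 32: 480 kg + 30 kg + 6,910 kg + 6,270 kg = 13,690 kg (over)
At least one window exceeds 13,100 kg.

Yes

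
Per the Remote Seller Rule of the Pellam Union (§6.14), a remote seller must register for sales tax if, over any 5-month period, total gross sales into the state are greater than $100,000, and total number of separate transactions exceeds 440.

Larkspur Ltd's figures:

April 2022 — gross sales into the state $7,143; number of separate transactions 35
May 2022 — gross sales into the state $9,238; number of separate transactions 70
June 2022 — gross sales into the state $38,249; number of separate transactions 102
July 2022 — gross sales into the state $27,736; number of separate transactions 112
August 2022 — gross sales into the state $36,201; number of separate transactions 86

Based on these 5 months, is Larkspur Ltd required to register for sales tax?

No

Total gross sales into the state: $7,143 + $9,238 + $38,249 + $27,736 + $36,201 = $118,567 (> $100,000).
Total number of separate transactions: 35 + 70 + 102 + 112 + 86 = 405 (≤ 440).
The test is 'and': the rule requires both, and at least one is not exceeded.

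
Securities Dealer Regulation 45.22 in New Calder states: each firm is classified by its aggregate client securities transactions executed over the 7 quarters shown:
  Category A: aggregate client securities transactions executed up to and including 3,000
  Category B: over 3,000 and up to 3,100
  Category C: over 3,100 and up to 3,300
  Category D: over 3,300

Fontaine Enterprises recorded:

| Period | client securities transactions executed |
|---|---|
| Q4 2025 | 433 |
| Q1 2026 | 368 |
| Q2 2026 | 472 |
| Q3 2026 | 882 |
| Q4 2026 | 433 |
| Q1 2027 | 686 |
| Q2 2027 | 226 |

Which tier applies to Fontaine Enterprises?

Category D

Aggregate client securities transactions executed: 433 + 368 + 472 + 882 + 433 + 686 + 226 = 3,500.
3,500 > 3,300, so Category D applies.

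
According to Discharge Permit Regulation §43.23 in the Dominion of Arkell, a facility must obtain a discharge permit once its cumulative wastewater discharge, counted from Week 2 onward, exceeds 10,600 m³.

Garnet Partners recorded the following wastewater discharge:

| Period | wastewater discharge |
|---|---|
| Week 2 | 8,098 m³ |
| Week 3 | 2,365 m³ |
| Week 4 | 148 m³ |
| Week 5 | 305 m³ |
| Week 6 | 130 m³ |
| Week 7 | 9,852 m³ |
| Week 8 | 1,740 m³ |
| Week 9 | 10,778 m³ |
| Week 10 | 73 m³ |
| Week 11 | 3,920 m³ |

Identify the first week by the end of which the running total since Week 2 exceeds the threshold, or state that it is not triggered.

Week 4

Through Week 2: 8,098 m³
Through Week 3: 10,463 m³
Through Week 4: 10,611 m³ ← exceeds threshold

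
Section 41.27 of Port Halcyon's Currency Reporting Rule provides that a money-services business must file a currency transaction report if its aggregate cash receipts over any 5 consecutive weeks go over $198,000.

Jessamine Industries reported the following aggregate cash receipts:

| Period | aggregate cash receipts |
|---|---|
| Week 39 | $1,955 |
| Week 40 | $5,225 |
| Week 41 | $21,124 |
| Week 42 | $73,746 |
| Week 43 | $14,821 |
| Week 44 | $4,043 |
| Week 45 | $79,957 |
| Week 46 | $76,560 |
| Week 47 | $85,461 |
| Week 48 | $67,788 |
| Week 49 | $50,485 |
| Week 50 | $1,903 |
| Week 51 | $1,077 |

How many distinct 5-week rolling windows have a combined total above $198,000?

6

Week 39–Week 43: $1,955 + $5,225 + $21,124 + $73,746 + $14,821 = $116,871 (under)
Week 40–Week 44: $5,225 + $21,124 + $73,746 + $14,821 + $4,043 = $118,959 (under)
Week 41–Week 45: $21,124 + $73,746 + $14,821 + $4,043 + $79,957 = $193,691 (under)
Week 42–Week 46: $73,746 + $14,821 + $4,043 + $79,957 + $76,560 = $249,127 (over)
Week 43–Week 47: $14,821 + $4,043 + $79,957 + $76,560 + $85,461 = $260,842 (over)
Week 44–Week 48: $4,043 + $79,957 + $76,560 + $85,461 + $67,788 = $313,809 (over)
Week 45–Week 49: $79,957 + $76,560 + $85,461 + $67,788 + $50,485 = $360,251 (over)
Week 46–Week 50: $76,560 + $85,461 + $67,788 + $50,485 + $1,903 = $282,197 (over)
Week 47–Week 51: $85,461 + $67,788 + $50,485 + $1,903 + $1,077 = $206,714 (over)
6 windows exceed the threshold.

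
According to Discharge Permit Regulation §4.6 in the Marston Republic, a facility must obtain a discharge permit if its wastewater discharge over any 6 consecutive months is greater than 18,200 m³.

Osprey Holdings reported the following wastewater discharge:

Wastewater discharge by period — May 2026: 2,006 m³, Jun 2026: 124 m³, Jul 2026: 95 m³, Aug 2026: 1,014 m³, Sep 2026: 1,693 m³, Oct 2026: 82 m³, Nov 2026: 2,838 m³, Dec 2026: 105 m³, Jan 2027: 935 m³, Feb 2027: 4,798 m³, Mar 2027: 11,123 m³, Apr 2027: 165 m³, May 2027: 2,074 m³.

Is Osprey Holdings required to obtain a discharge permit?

Yes

May 2026–Oct 2026: 2,006 m³ + 124 m³ + 95 m³ + 1,014 m³ + 1,693 m³ + 82 m³ = 5,014 m³ (under)
Jun 2026–Nov 2026: 124 m³ + 95 m³ + 1,014 m³ + 1,693 m³ + 82 m³ + 2,838 m³ = 5,846 m³ (under)
Jul 2026–Dec 2026: 95 m³ + 1,014 m³ + 1,693 m³ + 82 m³ + 2,838 m³ + 105 m³ = 5,827 m³ (under)
Aug 2026–Jan 2027: 1,014 m³ + 1,693 m³ + 82 m³ + 2,838 m³ + 105 m³ + 935 m³ = 6,667 m³ (under)
Sep 2026–Feb 2027: 1,693 m³ + 82 m³ + 2,838 m³ + 105 m³ + 935 m³ + 4,798 m³ = 10,451 m³ (under)
Oct 2026–Mar 2027: 82 m³ + 2,838 m³ + 105 m³ + 935 m³ + 4,798 m³ + 11,123 m³ = 19,881 m³ (over)
Nov 2026–Apr 2027: 2,838 m³ + 105 m³ + 935 m³ + 4,798 m³ + 11,123 m³ + 165 m³ = 19,964 m³ (over)
Dec 2026–May 2027: 105 m³ + 935 m³ + 4,798 m³ + 11,123 m³ + 165 m³ + 2,074 m³ = 19,200 m³ (over)
At least one window exceeds 18,200 m³.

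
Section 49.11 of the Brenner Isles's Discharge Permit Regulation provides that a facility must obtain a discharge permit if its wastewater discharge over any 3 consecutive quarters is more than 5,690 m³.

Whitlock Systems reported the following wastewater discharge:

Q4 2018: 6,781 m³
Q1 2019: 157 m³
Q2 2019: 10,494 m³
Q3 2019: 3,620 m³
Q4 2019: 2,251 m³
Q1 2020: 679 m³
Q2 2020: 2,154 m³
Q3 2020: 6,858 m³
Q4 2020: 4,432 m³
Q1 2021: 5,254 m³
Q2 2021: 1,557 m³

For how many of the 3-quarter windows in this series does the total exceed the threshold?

Q4 2018–Q2 2019: 6,781 m³ + 157 m³ + 10,494 m³ = 17,432 m³ (over)
Q1 2019–Q3 2019: 157 m³ + 10,494 m³ + 3,620 m³ = 14,271 m³ (over)
Q2 2019–Q4 2019: 10,494 m³ + 3,620 m³ + 2,251 m³ = 16,365 m³ (over)
Q3 2019–Q1 2020: 3,620 m³ + 2,251 m³ + 679 m³ = 6,550 m³ (over)
Q4 2019–Q2 2020: 2,251 m³ + 679 m³ + 2,154 m³ = 5,084 m³ (under)
Q1 2020–Q3 2020: 679 m³ + 2,154 m³ + 6,858 m³ = 9,691 m³ (over)
Q2 2020–Q4 2020: 2,154 m³ + 6,858 m³ + 4,432 m³ = 13,444 m³ (over)
Q3 2020–Q1 2021: 6,858 m³ + 4,432 m³ + 5,254 m³ = 16,544 m³ (over)
Q4 2020–Q2 2021: 4,432 m³ + 5,254 m³ + 1,557 m³ = 11,243 m³ (over)
8 windows exceed the threshold.

8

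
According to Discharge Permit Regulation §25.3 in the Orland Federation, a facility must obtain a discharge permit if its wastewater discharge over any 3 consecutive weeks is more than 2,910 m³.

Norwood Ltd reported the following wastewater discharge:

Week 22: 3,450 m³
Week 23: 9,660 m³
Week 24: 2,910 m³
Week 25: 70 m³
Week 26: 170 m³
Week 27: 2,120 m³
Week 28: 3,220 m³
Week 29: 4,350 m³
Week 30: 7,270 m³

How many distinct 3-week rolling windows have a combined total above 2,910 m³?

Week 22–Week 24: 3,450 m³ + 9,660 m³ + 2,910 m³ = 16,020 m³ (over)
Week 23–Week 25: 9,660 m³ + 2,910 m³ + 70 m³ = 12,640 m³ (over)
Week 24–Week 26: 2,910 m³ + 70 m³ + 170 m³ = 3,150 m³ (over)
Week 25–Week 27: 70 m³ + 170 m³ + 2,120 m³ = 2,360 m³ (under)
Week 26–Week 28: 170 m³ + 2,120 m³ + 3,220 m³ = 5,510 m³ (over)
Week 27–Week 29: 2,120 m³ + 3,220 m³ + 4,350 m³ = 9,690 m³ (over)
Week 28–Week 30: 3,220 m³ + 4,350 m³ + 7,270 m³ = 14,840 m³ (over)
6 windows exceed the threshold.

6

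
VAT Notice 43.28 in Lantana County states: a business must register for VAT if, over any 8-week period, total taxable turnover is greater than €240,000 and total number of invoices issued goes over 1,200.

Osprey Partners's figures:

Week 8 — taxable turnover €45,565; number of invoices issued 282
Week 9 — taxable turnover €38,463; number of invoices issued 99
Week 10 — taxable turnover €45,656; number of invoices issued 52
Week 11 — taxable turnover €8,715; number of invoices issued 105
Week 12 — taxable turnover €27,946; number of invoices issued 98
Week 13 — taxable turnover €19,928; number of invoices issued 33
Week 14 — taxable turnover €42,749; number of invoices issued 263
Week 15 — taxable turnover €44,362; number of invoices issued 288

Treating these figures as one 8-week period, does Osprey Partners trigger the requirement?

Total taxable turnover: €45,565 + €38,463 + €45,656 + €8,715 + €27,946 + €19,928 + €42,749 + €44,362 = €273,384 (> €240,000).
Total number of invoices issued: 282 + 99 + 52 + 105 + 98 + 33 + 263 + 288 = 1,220 (> 1,200).
The test is 'and': both thresholds are exceeded.

Yes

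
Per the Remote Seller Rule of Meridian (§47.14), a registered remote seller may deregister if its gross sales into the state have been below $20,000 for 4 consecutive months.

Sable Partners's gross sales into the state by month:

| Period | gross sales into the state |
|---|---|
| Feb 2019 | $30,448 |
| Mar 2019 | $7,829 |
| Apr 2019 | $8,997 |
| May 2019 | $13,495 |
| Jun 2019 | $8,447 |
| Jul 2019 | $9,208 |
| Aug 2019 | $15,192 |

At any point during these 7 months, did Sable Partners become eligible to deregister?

Months below $20,000: Mar 2019, Apr 2019, May 2019, Jun 2019, Jul 2019, Aug 2019.
Longest run of consecutive months below the threshold: 6.
6 ≥ 4, so Sable Partners became eligible.

Yes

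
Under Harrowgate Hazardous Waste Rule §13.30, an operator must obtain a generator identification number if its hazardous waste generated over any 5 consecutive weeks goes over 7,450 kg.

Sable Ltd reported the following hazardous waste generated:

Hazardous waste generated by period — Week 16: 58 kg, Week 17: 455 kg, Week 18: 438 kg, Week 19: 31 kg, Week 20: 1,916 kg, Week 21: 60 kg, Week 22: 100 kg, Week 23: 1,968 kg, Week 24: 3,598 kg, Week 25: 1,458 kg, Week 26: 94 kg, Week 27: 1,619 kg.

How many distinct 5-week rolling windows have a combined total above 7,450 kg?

2

Week 16–Week 20: 58 kg + 455 kg + 438 kg + 31 kg + 1,916 kg = 2,898 kg (under)
Week 17–Week 21: 455 kg + 438 kg + 31 kg + 1,916 kg + 60 kg = 2,900 kg (under)
Week 18–Week 22: 438 kg + 31 kg + 1,916 kg + 60 kg + 100 kg = 2,545 kg (under)
Week 19–Week 23: 31 kg + 1,916 kg + 60 kg + 100 kg + 1,968 kg = 4,075 kg (under)
Week 20–Week 24: 1,916 kg + 60 kg + 100 kg + 1,968 kg + 3,598 kg = 7,642 kg (over)
Week 21–Week 25: 60 kg + 100 kg + 1,968 kg + 3,598 kg + 1,458 kg = 7,184 kg (under)
Week 22–Week 26: 100 kg + 1,968 kg + 3,598 kg + 1,458 kg + 94 kg = 7,218 kg (under)
Week 23–Week 27: 1,968 kg + 3,598 kg + 1,458 kg + 94 kg + 1,619 kg = 8,737 kg (over)
2 windows exceed the threshold.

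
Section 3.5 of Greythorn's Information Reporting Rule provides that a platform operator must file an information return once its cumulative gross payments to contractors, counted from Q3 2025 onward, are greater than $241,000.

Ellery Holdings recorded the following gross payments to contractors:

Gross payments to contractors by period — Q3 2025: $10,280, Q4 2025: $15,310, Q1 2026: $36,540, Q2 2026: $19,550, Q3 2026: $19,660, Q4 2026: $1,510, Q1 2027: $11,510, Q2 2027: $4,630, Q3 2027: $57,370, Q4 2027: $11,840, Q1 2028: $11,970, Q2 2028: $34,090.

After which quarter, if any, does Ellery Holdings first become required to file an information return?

Not triggered

Through Q3 2025: $10,280
Through Q4 2025: $25,590
Through Q1 2026: $62,130
Through Q2 2026: $81,680
Through Q3 2026: $101,340
Through Q4 2026: $102,850
Through Q1 2027: $114,360
Through Q2 2027: $118,990
Through Q3 2027: $176,360
Through Q4 2027: $188,200
Through Q1 2028: $200,170
Through Q2 2028: $234,260
Final cumulative total $234,260 ≤ $241,000; the threshold is never exceeded.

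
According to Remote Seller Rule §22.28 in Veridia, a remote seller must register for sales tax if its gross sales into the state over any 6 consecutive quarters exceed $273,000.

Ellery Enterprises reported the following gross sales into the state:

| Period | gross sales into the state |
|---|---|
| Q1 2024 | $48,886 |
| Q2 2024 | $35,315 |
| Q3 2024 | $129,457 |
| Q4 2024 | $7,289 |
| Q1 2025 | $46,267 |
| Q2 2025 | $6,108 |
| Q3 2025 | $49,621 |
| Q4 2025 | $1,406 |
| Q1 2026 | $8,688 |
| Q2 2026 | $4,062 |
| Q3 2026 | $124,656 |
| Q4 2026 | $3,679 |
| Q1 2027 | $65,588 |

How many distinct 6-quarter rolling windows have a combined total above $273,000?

Q1 2024–Q2 2025: $48,886 + $35,315 + $129,457 + $7,289 + $46,267 + $6,108 = $273,322 (over)
Q2 2024–Q3 2025: $35,315 + $129,457 + $7,289 + $46,267 + $6,108 + $49,621 = $274,057 (over)
Q3 2024–Q4 2025: $129,457 + $7,289 + $46,267 + $6,108 + $49,621 + $1,406 = $240,148 (under)
Q4 2024–Q1 2026: $7,289 + $46,267 + $6,108 + $49,621 + $1,406 + $8,688 = $119,379 (under)
Q1 2025–Q2 2026: $46,267 + $6,108 + $49,621 + $1,406 + $8,688 + $4,062 = $116,152 (under)
Q2 2025–Q3 2026: $6,108 + $49,621 + $1,406 + $8,688 + $4,062 + $124,656 = $194,541 (under)
Q3 2025–Q4 2026: $49,621 + $1,406 + $8,688 + $4,062 + $124,656 + $3,679 = $192,112 (under)
Q4 2025–Q1 2027: $1,406 + $8,688 + $4,062 + $124,656 + $3,679 + $65,588 = $208,079 (under)
2 windows exceed the threshold.

2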